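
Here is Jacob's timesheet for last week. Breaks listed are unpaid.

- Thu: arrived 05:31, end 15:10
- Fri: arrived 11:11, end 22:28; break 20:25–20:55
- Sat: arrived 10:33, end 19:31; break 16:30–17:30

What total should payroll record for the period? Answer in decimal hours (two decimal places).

28.40 hours

Thu: 05:31–15:10 = 9 h 39 min
Fri: 11:11–22:28 = 11 h 17 min; less 30 min break → 10 h 47 min
Sat: 10:33–19:31 = 8 h 58 min; less 60 min break → 7 h 58 min
Total: 9 h 39 min + 10 h 47 min + 7 h 58 min = 28 h 24 min.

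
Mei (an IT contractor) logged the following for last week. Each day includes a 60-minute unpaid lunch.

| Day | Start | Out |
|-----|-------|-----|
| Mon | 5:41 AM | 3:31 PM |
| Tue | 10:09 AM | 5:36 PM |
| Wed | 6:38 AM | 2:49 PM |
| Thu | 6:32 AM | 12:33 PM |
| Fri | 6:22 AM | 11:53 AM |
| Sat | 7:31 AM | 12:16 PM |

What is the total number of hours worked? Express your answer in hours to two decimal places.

Mon: 5:41 AM–3:31 PM = 9 h 50 min; less 60 min break → 8 h 50 min
Tue: 10:09 AM–5:36 PM = 7 h 27 min; less 60 min break → 6 h 27 min
Wed: 6:38 AM–2:49 PM = 8 h 11 min; less 60 min break → 7 h 11 min
Thu: 6:32 AM–12:33 PM = 6 h 1 min; less 60 min break → 5 h 1 min
Fri: 6:22 AM–11:53 AM = 5 h 31 min; less 60 min break → 4 h 31 min
Sat: 7:31 AM–12:16 PM = 4 h 45 min; less 60 min break → 3 h 45 min
Total: 8 h 50 min + 6 h 27 min + 7 h 11 min + 5 h 1 min + 4 h 31 min + 3 h 45 min = 35 h 45 min.

35.75 hours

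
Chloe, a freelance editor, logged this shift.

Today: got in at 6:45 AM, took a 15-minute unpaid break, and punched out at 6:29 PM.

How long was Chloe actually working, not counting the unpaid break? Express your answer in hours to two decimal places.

11.48 hours

Today: 6:45 AM–6:29 PM = 11 h 44 min; less 15 min break → 11 h 29 min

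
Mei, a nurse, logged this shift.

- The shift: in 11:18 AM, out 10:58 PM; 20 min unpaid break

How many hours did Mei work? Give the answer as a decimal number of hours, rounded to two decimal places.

11.33 hours

The shift: 11:18 AM–10:58 PM = 11 h 40 min; less 20 min break → 11 h 20 min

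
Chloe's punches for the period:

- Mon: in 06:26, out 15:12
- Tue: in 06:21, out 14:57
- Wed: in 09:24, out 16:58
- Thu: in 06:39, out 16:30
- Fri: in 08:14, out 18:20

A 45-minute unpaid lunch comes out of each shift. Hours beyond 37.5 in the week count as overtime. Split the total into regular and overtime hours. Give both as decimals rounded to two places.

Regular 37.50 hours, overtime 3.63 hours

Mon: 06:26–15:12 = 8 h 46 min; less 45 min break → 8 h 1 min
Tue: 06:21–14:57 = 8 h 36 min; less 45 min break → 7 h 51 min
Wed: 09:24–16:58 = 7 h 34 min; less 45 min break → 6 h 49 min
Thu: 06:39–16:30 = 9 h 51 min; less 45 min break → 9 h 6 min
Fri: 08:14–18:20 = 10 h 6 min; less 45 min break → 9 h 21 min
Total worked: 41 h 8 min = 41.13 h.
Threshold 37.5 h → overtime 3 h 38 min, regular 37 h 30 min.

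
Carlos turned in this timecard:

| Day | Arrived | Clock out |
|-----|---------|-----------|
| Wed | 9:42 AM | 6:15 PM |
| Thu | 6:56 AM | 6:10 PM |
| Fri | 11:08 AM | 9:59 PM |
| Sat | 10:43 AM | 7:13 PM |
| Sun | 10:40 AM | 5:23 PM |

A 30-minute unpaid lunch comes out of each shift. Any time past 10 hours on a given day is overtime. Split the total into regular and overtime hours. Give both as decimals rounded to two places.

Regular 42.27 hours, overtime 1.08 hours

Wed: 9:42 AM–6:15 PM = 8 h 33 min; less 30 min break → 8 h 3 min
Thu: 6:56 AM–6:10 PM = 11 h 14 min; less 30 min break → 10 h 44 min
Fri: 11:08 AM–9:59 PM = 10 h 51 min; less 30 min break → 10 h 21 min
Sat: 10:43 AM–7:13 PM = 8 h 30 min; less 30 min break → 8 h 0 min
Sun: 10:40 AM–5:23 PM = 6 h 43 min; less 30 min break → 6 h 13 min
Wed reg 8 h 3 min / OT 0 h 0 min; Thu reg 10 h 0 min / OT 0 h 44 min; Fri reg 10 h 0 min / OT 0 h 21 min; Sat reg 8 h 0 min / OT 0 h 0 min; Sun reg 6 h 13 min / OT 0 h 0 min.
Totals: regular 42 h 16 min, overtime 1 h 5 min.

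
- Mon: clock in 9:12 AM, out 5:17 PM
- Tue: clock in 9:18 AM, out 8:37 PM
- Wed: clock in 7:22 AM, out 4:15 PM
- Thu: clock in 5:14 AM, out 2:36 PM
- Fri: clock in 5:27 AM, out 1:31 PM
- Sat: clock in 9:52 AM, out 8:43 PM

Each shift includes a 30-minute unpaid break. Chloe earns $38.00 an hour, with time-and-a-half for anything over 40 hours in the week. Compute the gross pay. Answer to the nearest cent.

Mon: 9:12 AM–5:17 PM = 8 h 5 min; less 30 min break → 7 h 35 min
Tue: 9:18 AM–8:37 PM = 11 h 19 min; less 30 min break → 10 h 49 min
Wed: 7:22 AM–4:15 PM = 8 h 53 min; less 30 min break → 8 h 23 min
Thu: 5:14 AM–2:36 PM = 9 h 22 min; less 30 min break → 8 h 52 min
Fri: 5:27 AM–1:31 PM = 8 h 4 min; less 30 min break → 7 h 34 min
Sat: 9:52 AM–8:43 PM = 10 h 51 min; less 30 min break → 10 h 21 min
Total worked: 53 h 34 min = 3214 min.
Regular 40 h 0 min = 2400 min at $38.00/h; overtime 13 h 34 min = 814 min at $57.00/h.
Pay = (2400 × $38.00 + 814 × $57.00) ÷ 60 = $2293.30.

$2293.30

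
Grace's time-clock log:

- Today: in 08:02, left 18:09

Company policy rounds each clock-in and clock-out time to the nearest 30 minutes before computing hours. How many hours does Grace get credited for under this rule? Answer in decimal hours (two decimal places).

10.00 hours

Today: in 08:02→08:00, out 18:09→18:00; 10 h 0 min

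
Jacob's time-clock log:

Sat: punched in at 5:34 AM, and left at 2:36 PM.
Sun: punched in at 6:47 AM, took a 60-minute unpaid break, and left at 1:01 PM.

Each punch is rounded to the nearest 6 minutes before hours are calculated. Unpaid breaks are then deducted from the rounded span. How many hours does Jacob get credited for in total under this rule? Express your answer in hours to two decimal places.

14.20 hours

Sat: in 5:34 AM→5:36 AM, out 2:36 PM→2:36 PM; 9 h 0 min
Sun: in 6:47 AM→6:48 AM, out 1:01 PM→1:00 PM; 6 h 12 min − 60 min = 5 h 12 min
Total credited: 14 h 12 min.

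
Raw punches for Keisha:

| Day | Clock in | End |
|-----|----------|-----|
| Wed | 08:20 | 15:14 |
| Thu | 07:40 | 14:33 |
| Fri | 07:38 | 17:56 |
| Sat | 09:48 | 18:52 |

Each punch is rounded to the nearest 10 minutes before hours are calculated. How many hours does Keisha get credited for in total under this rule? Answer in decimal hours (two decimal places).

33.00 hours

Wed: in 08:20→08:20, out 15:14→15:10; 6 h 50 min
Thu: in 07:40→07:40, out 14:33→14:30; 6 h 50 min
Fri: in 07:38→07:40, out 17:56→18:00; 10 h 20 min
Sat: in 09:48→09:50, out 18:52→18:50; 9 h 0 min
Total credited: 33 h 0 min.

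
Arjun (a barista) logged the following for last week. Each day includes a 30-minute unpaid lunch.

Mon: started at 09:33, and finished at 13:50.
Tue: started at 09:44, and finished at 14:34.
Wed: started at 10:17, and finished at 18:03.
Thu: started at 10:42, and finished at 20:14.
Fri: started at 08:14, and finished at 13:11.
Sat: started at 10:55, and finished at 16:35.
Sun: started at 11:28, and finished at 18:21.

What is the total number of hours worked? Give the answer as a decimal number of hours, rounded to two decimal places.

40.42 hours

Mon: 09:33–13:50 = 4 h 17 min; less 30 min break → 3 h 47 min
Tue: 09:44–14:34 = 4 h 50 min; less 30 min break → 4 h 20 min
Wed: 10:17–18:03 = 7 h 46 min; less 30 min break → 7 h 16 min
Thu: 10:42–20:14 = 9 h 32 min; less 30 min break → 9 h 2 min
Fri: 08:14–13:11 = 4 h 57 min; less 30 min break → 4 h 27 min
Sat: 10:55–16:35 = 5 h 40 min; less 30 min break → 5 h 10 min
Sun: 11:28–18:21 = 6 h 53 min; less 30 min break → 6 h 23 min
Total: 3 h 47 min + 4 h 20 min + 7 h 16 min + 9 h 2 min + 4 h 27 min + 5 h 10 min + 6 h 23 min = 40 h 25 min.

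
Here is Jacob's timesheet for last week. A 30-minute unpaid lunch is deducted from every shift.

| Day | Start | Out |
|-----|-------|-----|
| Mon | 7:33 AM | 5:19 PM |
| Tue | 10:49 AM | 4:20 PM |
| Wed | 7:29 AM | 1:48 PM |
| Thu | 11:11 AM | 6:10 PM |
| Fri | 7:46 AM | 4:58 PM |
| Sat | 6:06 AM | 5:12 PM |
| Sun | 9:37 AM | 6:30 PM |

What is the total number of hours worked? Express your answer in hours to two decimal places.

Mon: 7:33 AM–5:19 PM = 9 h 46 min; less 30 min break → 9 h 16 min
Tue: 10:49 AM–4:20 PM = 5 h 31 min; less 30 min break → 5 h 1 min
Wed: 7:29 AM–1:48 PM = 6 h 19 min; less 30 min break → 5 h 49 min
Thu: 11:11 AM–6:10 PM = 6 h 59 min; less 30 min break → 6 h 29 min
Fri: 7:46 AM–4:58 PM = 9 h 12 min; less 30 min break → 8 h 42 min
Sat: 6:06 AM–5:12 PM = 11 h 6 min; less 30 min break → 10 h 36 min
Sun: 9:37 AM–6:30 PM = 8 h 53 min; less 30 min break → 8 h 23 min
Total: 9 h 16 min + 5 h 1 min + 5 h 49 min + 6 h 29 min + 8 h 42 min + 10 h 36 min + 8 h 23 min = 54 h 16 min.

54.27 hours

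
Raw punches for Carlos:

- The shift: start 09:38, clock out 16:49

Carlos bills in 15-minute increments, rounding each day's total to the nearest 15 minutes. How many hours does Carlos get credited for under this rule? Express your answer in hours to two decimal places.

7.25 hours

The shift: 09:38–16:49 = 7 h 11 min → rounds to 7 h 15 min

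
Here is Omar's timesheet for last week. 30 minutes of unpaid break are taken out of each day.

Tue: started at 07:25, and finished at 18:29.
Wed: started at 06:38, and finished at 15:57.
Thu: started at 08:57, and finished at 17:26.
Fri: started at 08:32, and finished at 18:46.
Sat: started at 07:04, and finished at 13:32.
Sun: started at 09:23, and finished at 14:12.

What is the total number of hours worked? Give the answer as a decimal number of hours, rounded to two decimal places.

47.38 hours

Tue: 07:25–18:29 = 11 h 4 min; less 30 min break → 10 h 34 min
Wed: 06:38–15:57 = 9 h 19 min; less 30 min break → 8 h 49 min
Thu: 08:57–17:26 = 8 h 29 min; less 30 min break → 7 h 59 min
Fri: 08:32–18:46 = 10 h 14 min; less 30 min break → 9 h 44 min
Sat: 07:04–13:32 = 6 h 28 min; less 30 min break → 5 h 58 min
Sun: 09:23–14:12 = 4 h 49 min; less 30 min break → 4 h 19 min
Total: 10 h 34 min + 8 h 49 min + 7 h 59 min + 9 h 44 min + 5 h 58 min + 4 h 19 min = 47 h 23 min.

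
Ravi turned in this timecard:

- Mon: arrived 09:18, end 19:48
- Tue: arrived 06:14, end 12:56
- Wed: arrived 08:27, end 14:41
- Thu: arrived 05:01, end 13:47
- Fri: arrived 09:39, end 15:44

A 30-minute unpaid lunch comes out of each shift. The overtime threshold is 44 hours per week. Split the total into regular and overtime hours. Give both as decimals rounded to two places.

Mon: 09:18–19:48 = 10 h 30 min; less 30 min break → 10 h 0 min
Tue: 06:14–12:56 = 6 h 42 min; less 30 min break → 6 h 12 min
Wed: 08:27–14:41 = 6 h 14 min; less 30 min break → 5 h 44 min
Thu: 05:01–13:47 = 8 h 46 min; less 30 min break → 8 h 16 min
Fri: 09:39–15:44 = 6 h 5 min; less 30 min break → 5 h 35 min
Total worked: 35 h 47 min = 35.78 h.
Threshold 44 h → overtime 0 h 0 min, regular 35 h 47 min.

Regular 35.78 hours, overtime 0.00 hours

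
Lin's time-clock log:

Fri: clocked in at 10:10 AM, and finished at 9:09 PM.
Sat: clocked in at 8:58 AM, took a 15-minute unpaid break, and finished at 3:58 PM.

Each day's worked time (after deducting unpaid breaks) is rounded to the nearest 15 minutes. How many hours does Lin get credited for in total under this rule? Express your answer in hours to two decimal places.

Fri: 10:10 AM–9:09 PM = 10 h 59 min → rounds to 11 h 0 min
Sat: 8:58 AM–3:58 PM = 7 h 0 min − 15 min = 6 h 45 min → rounds to 6 h 45 min
Total credited: 17 h 45 min.

17.75 hours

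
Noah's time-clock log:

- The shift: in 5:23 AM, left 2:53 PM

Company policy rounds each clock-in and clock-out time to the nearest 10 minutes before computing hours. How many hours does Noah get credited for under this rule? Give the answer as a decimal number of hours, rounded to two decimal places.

9.50 hours

The shift: in 5:23 AM→5:20 AM, out 2:53 PM→2:50 PM; 9 h 30 min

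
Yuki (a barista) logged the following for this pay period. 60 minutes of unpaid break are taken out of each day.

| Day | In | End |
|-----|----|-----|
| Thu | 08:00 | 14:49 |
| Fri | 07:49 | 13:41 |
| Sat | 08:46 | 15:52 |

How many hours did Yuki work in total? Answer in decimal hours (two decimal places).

Thu: 08:00–14:49 = 6 h 49 min; less 60 min break → 5 h 49 min
Fri: 07:49–13:41 = 5 h 52 min; less 60 min break → 4 h 52 min
Sat: 08:46–15:52 = 7 h 6 min; less 60 min break → 6 h 6 min
Total: 5 h 49 min + 4 h 52 min + 6 h 6 min = 16 h 47 min.

16.78 hours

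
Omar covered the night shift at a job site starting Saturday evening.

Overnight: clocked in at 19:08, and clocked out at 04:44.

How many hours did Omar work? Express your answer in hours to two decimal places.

9.60 hours

Overnight: 19:08 → midnight = 4 h 52 min; midnight → 04:44 = 4 h 44 min; span 9 h 36 min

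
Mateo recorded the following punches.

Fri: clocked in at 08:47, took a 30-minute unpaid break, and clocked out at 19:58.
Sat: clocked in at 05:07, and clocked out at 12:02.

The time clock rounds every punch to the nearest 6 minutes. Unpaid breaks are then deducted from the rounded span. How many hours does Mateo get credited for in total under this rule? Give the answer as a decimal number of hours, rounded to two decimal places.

Fri: in 08:47→08:48, out 19:58→20:00; 11 h 12 min − 30 min = 10 h 42 min
Sat: in 05:07→05:06, out 12:02→12:00; 6 h 54 min
Total credited: 17 h 36 min.

17.60 hours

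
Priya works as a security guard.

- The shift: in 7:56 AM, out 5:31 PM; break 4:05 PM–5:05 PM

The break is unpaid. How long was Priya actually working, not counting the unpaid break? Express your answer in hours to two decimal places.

8.58 hours

The shift: 7:56 AM–5:31 PM = 9 h 35 min; less 60 min break → 8 h 35 min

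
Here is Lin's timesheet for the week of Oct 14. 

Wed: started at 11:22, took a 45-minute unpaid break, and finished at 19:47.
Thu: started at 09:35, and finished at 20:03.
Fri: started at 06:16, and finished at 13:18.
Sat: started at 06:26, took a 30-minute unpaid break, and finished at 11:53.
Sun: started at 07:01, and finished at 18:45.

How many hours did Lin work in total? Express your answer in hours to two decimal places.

Wed: 11:22–19:47 = 8 h 25 min; less 45 min break → 7 h 40 min
Thu: 09:35–20:03 = 10 h 28 min
Fri: 06:16–13:18 = 7 h 2 min
Sat: 06:26–11:53 = 5 h 27 min; less 30 min break → 4 h 57 min
Sun: 07:01–18:45 = 11 h 44 min
Total: 7 h 40 min + 10 h 28 min + 7 h 2 min + 4 h 57 min + 11 h 44 min = 41 h 51 min.

41.85 hours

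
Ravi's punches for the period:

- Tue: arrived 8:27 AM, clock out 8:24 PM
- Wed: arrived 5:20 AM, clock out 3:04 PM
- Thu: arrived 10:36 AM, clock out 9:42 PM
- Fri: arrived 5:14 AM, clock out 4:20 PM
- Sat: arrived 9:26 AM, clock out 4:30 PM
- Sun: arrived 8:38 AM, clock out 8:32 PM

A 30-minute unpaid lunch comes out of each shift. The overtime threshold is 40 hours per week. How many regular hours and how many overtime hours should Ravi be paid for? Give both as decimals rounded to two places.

Tue: 8:27 AM–8:24 PM = 11 h 57 min; less 30 min break → 11 h 27 min
Wed: 5:20 AM–3:04 PM = 9 h 44 min; less 30 min break → 9 h 14 min
Thu: 10:36 AM–9:42 PM = 11 h 6 min; less 30 min break → 10 h 36 min
Fri: 5:14 AM–4:20 PM = 11 h 6 min; less 30 min break → 10 h 36 min
Sat: 9:26 AM–4:30 PM = 7 h 4 min; less 30 min break → 6 h 34 min
Sun: 8:38 AM–8:32 PM = 11 h 54 min; less 30 min break → 11 h 24 min
Total worked: 59 h 51 min = 59.85 h.
Threshold 40 h → overtime 19 h 51 min, regular 40 h 0 min.

Regular 40.00 hours, overtime 19.85 hours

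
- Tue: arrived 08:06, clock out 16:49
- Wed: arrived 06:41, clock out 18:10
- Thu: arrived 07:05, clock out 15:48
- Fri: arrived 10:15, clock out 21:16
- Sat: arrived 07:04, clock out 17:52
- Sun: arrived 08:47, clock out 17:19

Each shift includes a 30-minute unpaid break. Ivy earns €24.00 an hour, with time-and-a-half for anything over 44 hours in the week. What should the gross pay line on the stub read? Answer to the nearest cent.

Tue: 08:06–16:49 = 8 h 43 min; less 30 min break → 8 h 13 min
Wed: 06:41–18:10 = 11 h 29 min; less 30 min break → 10 h 59 min
Thu: 07:05–15:48 = 8 h 43 min; less 30 min break → 8 h 13 min
Fri: 10:15–21:16 = 11 h 1 min; less 30 min break → 10 h 31 min
Sat: 07:04–17:52 = 10 h 48 min; less 30 min break → 10 h 18 min
Sun: 08:47–17:19 = 8 h 32 min; less 30 min break → 8 h 2 min
Total worked: 56 h 16 min = 3376 min.
Regular 44 h 0 min = 2640 min at €24.00/h; overtime 12 h 16 min = 736 min at €36.00/h.
Pay = (2640 × €24.00 + 736 × €36.00) ÷ 60 = €1497.60.

€1497.60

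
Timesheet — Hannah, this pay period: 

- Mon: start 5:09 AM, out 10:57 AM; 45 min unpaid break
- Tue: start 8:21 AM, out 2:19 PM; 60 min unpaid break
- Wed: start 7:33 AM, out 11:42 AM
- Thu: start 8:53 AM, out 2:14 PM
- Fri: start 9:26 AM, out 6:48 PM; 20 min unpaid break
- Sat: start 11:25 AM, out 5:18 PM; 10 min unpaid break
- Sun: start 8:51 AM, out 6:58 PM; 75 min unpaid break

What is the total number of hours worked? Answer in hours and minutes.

43 h 8 min

Mon: 5:09 AM–10:57 AM = 5 h 48 min; less 45 min break → 5 h 3 min
Tue: 8:21 AM–2:19 PM = 5 h 58 min; less 60 min break → 4 h 58 min
Wed: 7:33 AM–11:42 AM = 4 h 9 min
Thu: 8:53 AM–2:14 PM = 5 h 21 min
Fri: 9:26 AM–6:48 PM = 9 h 22 min; less 20 min break → 9 h 2 min
Sat: 11:25 AM–5:18 PM = 5 h 53 min; less 10 min break → 5 h 43 min
Sun: 8:51 AM–6:58 PM = 10 h 7 min; less 75 min break → 8 h 52 min
Total: 5 h 3 min + 4 h 58 min + 4 h 9 min + 5 h 21 min + 9 h 2 min + 5 h 43 min + 8 h 52 min = 43 h 8 min.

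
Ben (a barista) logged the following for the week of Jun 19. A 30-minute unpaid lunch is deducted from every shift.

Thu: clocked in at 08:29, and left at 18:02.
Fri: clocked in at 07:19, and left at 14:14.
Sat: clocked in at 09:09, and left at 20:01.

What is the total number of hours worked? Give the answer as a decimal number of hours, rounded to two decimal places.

Thu: 08:29–18:02 = 9 h 33 min; less 30 min break → 9 h 3 min
Fri: 07:19–14:14 = 6 h 55 min; less 30 min break → 6 h 25 min
Sat: 09:09–20:01 = 10 h 52 min; less 30 min break → 10 h 22 min
Total: 9 h 3 min + 6 h 25 min + 10 h 22 min = 25 h 50 min.

25.83 hours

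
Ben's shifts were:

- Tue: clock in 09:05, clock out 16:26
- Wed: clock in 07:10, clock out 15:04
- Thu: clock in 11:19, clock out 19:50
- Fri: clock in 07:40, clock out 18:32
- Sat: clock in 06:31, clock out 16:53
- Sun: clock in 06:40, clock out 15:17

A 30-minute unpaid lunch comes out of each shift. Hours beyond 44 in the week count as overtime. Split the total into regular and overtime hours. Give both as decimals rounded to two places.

Regular 44.00 hours, overtime 6.62 hours

Tue: 09:05–16:26 = 7 h 21 min; less 30 min break → 6 h 51 min
Wed: 07:10–15:04 = 7 h 54 min; less 30 min break → 7 h 24 min
Thu: 11:19–19:50 = 8 h 31 min; less 30 min break → 8 h 1 min
Fri: 07:40–18:32 = 10 h 52 min; less 30 min break → 10 h 22 min
Sat: 06:31–16:53 = 10 h 22 min; less 30 min break → 9 h 52 min
Sun: 06:40–15:17 = 8 h 37 min; less 30 min break → 8 h 7 min
Total worked: 50 h 37 min = 50.62 h.
Threshold 44 h → overtime 6 h 37 min, regular 44 h 0 min.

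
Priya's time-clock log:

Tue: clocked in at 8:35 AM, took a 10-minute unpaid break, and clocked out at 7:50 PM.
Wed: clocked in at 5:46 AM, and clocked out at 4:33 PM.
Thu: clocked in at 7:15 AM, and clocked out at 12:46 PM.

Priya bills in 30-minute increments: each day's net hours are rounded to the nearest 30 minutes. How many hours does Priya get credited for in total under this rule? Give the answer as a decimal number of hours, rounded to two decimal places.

27.50 hours

Tue: 8:35 AM–7:50 PM = 11 h 15 min − 10 min = 11 h 5 min → rounds to 11 h 0 min
Wed: 5:46 AM–4:33 PM = 10 h 47 min → rounds to 11 h 0 min
Thu: 7:15 AM–12:46 PM = 5 h 31 min → rounds to 5 h 30 min
Total credited: 27 h 30 min.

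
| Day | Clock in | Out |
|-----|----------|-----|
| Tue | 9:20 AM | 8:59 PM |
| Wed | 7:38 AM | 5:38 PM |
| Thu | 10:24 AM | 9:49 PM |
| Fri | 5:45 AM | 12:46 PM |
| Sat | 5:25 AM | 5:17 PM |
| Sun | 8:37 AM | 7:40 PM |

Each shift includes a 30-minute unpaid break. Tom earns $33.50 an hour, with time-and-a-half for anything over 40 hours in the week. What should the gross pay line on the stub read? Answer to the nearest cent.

Tue: 9:20 AM–8:59 PM = 11 h 39 min; less 30 min break → 11 h 9 min
Wed: 7:38 AM–5:38 PM = 10 h 0 min; less 30 min break → 9 h 30 min
Thu: 10:24 AM–9:49 PM = 11 h 25 min; less 30 min break → 10 h 55 min
Fri: 5:45 AM–12:46 PM = 7 h 1 min; less 30 min break → 6 h 31 min
Sat: 5:25 AM–5:17 PM = 11 h 52 min; less 30 min break → 11 h 22 min
Sun: 8:37 AM–7:40 PM = 11 h 3 min; less 30 min break → 10 h 33 min
Total worked: 60 h 0 min = 3600 min.
Regular 40 h 0 min = 2400 min at $33.50/h; overtime 20 h 0 min = 1200 min at $50.25/h.
Pay = (2400 × $33.50 + 1200 × $50.25) ÷ 60 = $2345.00.

$2345.00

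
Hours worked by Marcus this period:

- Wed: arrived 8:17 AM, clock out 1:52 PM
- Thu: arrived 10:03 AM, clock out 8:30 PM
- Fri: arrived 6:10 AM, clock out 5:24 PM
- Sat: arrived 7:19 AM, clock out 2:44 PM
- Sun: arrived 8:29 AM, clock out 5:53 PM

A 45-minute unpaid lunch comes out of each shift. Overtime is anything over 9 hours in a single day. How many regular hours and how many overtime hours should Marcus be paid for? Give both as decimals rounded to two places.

Regular 38.15 hours, overtime 2.18 hours

Wed: 8:17 AM–1:52 PM = 5 h 35 min; less 45 min break → 4 h 50 min
Thu: 10:03 AM–8:30 PM = 10 h 27 min; less 45 min break → 9 h 42 min
Fri: 6:10 AM–5:24 PM = 11 h 14 min; less 45 min break → 10 h 29 min
Sat: 7:19 AM–2:44 PM = 7 h 25 min; less 45 min break → 6 h 40 min
Sun: 8:29 AM–5:53 PM = 9 h 24 min; less 45 min break → 8 h 39 min
Wed reg 4 h 50 min / OT 0 h 0 min; Thu reg 9 h 0 min / OT 0 h 42 min; Fri reg 9 h 0 min / OT 1 h 29 min; Sat reg 6 h 40 min / OT 0 h 0 min; Sun reg 8 h 39 min / OT 0 h 0 min.
Totals: regular 38 h 9 min, overtime 2 h 11 min.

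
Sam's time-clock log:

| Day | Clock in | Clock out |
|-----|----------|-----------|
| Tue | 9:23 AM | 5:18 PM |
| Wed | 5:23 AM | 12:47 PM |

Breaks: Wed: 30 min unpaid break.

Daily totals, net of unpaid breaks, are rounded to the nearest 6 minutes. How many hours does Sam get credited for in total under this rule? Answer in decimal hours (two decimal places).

Tue: 9:23 AM–5:18 PM = 7 h 55 min → rounds to 7 h 54 min
Wed: 5:23 AM–12:47 PM = 7 h 24 min − 30 min = 6 h 54 min → rounds to 6 h 54 min
Total credited: 14 h 48 min.

14.80 hours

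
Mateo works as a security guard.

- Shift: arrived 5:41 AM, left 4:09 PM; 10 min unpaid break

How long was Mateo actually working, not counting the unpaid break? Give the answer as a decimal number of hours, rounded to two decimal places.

10.30 hours

Shift: 5:41 AM–4:09 PM = 10 h 28 min; less 10 min break → 10 h 18 min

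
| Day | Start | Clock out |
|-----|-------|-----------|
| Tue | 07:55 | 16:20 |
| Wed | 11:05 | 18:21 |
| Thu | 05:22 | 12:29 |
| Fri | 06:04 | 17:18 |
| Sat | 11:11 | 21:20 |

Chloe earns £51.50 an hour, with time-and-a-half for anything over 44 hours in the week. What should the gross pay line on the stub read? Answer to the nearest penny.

Tue: 07:55–16:20 = 8 h 25 min
Wed: 11:05–18:21 = 7 h 16 min
Thu: 05:22–12:29 = 7 h 7 min
Fri: 06:04–17:18 = 11 h 14 min
Sat: 11:11–21:20 = 10 h 9 min
Total worked: 44 h 11 min = 2651 min.
Regular 44 h 0 min = 2640 min at £51.50/h; overtime 0 h 11 min = 11 min at £77.25/h.
Pay = (2640 × £51.50 + 11 × £77.25) ÷ 60 = £2280.16.

£2280.16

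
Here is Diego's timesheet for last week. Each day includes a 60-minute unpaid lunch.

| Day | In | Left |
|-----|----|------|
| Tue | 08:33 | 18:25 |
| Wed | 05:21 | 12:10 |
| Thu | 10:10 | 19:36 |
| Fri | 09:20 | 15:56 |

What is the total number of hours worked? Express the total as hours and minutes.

28 h 43 min

Tue: 08:33–18:25 = 9 h 52 min; less 60 min break → 8 h 52 min
Wed: 05:21–12:10 = 6 h 49 min; less 60 min break → 5 h 49 min
Thu: 10:10–19:36 = 9 h 26 min; less 60 min break → 8 h 26 min
Fri: 09:20–15:56 = 6 h 36 min; less 60 min break → 5 h 36 min
Total: 8 h 52 min + 5 h 49 min + 8 h 26 min + 5 h 36 min = 28 h 43 min.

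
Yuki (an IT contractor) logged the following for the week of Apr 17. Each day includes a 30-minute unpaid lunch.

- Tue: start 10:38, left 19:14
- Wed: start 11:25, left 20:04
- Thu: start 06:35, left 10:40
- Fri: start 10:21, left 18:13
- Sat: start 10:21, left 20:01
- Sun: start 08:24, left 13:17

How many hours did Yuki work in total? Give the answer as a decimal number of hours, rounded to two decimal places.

40.75 hours

Tue: 10:38–19:14 = 8 h 36 min; less 30 min break → 8 h 6 min
Wed: 11:25–20:04 = 8 h 39 min; less 30 min break → 8 h 9 min
Thu: 06:35–10:40 = 4 h 5 min; less 30 min break → 3 h 35 min
Fri: 10:21–18:13 = 7 h 52 min; less 30 min break → 7 h 22 min
Sat: 10:21–20:01 = 9 h 40 min; less 30 min break → 9 h 10 min
Sun: 08:24–13:17 = 4 h 53 min; less 30 min break → 4 h 23 min
Total: 8 h 6 min + 8 h 9 min + 3 h 35 min + 7 h 22 min + 9 h 10 min + 4 h 23 min = 40 h 45 min.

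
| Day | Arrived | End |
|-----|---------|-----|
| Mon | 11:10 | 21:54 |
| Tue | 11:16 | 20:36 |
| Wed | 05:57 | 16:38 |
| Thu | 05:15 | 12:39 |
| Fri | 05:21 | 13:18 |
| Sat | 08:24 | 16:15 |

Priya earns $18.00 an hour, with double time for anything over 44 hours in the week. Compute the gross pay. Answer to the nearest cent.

Mon: 11:10–21:54 = 10 h 44 min
Tue: 11:16–20:36 = 9 h 20 min
Wed: 05:57–16:38 = 10 h 41 min
Thu: 05:15–12:39 = 7 h 24 min
Fri: 05:21–13:18 = 7 h 57 min
Sat: 08:24–16:15 = 7 h 51 min
Total worked: 53 h 57 min = 3237 min.
Regular 44 h 0 min = 2640 min at $18.00/h; overtime 9 h 57 min = 597 min at $36.00/h.
Pay = (2640 × $18.00 + 597 × $36.00) ÷ 60 = $1150.20.

$1150.20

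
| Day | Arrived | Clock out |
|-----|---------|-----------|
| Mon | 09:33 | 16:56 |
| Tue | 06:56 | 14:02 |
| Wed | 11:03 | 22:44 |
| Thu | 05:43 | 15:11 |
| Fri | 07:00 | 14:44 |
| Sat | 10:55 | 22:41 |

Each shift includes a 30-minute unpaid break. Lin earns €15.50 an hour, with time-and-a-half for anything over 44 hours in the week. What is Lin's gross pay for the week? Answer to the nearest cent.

€871.10

Mon: 09:33–16:56 = 7 h 23 min; less 30 min break → 6 h 53 min
Tue: 06:56–14:02 = 7 h 6 min; less 30 min break → 6 h 36 min
Wed: 11:03–22:44 = 11 h 41 min; less 30 min break → 11 h 11 min
Thu: 05:43–15:11 = 9 h 28 min; less 30 min break → 8 h 58 min
Fri: 07:00–14:44 = 7 h 44 min; less 30 min break → 7 h 14 min
Sat: 10:55–22:41 = 11 h 46 min; less 30 min break → 11 h 16 min
Total worked: 52 h 8 min = 3128 min.
Regular 44 h 0 min = 2640 min at €15.50/h; overtime 8 h 8 min = 488 min at €23.25/h.
Pay = (2640 × €15.50 + 488 × €23.25) ÷ 60 = €871.10.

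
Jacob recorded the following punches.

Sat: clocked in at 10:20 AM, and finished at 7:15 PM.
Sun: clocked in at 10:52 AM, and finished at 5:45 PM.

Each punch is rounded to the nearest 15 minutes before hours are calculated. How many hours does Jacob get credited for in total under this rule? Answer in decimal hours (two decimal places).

Sat: in 10:20 AM→10:15 AM, out 7:15 PM→7:15 PM; 9 h 0 min
Sun: in 10:52 AM→10:45 AM, out 5:45 PM→5:45 PM; 7 h 0 min
Total credited: 16 h 0 min.

16.00 hours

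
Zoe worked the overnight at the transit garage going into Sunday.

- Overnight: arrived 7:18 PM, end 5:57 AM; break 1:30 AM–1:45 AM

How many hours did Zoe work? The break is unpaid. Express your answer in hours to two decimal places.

10.40 hours

Overnight: 7:18 PM → midnight = 4 h 42 min; midnight → 5:57 AM = 5 h 57 min; span 10 h 39 min; less 15 min break → 10 h 24 min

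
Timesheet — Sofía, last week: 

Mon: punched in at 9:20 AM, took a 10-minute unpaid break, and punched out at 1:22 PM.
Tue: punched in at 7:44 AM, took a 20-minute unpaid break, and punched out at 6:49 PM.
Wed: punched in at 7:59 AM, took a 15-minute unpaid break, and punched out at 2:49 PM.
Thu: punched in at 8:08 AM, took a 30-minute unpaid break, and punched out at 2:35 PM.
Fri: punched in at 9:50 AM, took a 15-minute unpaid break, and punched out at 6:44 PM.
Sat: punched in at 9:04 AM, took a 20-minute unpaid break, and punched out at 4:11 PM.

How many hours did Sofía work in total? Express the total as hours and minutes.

42 h 35 min

Mon: 9:20 AM–1:22 PM = 4 h 2 min; less 10 min break → 3 h 52 min
Tue: 7:44 AM–6:49 PM = 11 h 5 min; less 20 min break → 10 h 45 min
Wed: 7:59 AM–2:49 PM = 6 h 50 min; less 15 min break → 6 h 35 min
Thu: 8:08 AM–2:35 PM = 6 h 27 min; less 30 min break → 5 h 57 min
Fri: 9:50 AM–6:44 PM = 8 h 54 min; less 15 min break → 8 h 39 min
Sat: 9:04 AM–4:11 PM = 7 h 7 min; less 20 min break → 6 h 47 min
Total: 3 h 52 min + 10 h 45 min + 6 h 35 min + 5 h 57 min + 8 h 39 min + 6 h 47 min = 42 h 35 min.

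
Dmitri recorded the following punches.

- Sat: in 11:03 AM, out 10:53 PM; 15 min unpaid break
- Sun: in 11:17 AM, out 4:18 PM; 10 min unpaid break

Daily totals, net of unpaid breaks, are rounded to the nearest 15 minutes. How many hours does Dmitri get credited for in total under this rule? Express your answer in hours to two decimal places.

Sat: 11:03 AM–10:53 PM = 11 h 50 min − 15 min = 11 h 35 min → rounds to 11 h 30 min
Sun: 11:17 AM–4:18 PM = 5 h 1 min − 10 min = 4 h 51 min → rounds to 4 h 45 min
Total credited: 16 h 15 min.

16.25 hours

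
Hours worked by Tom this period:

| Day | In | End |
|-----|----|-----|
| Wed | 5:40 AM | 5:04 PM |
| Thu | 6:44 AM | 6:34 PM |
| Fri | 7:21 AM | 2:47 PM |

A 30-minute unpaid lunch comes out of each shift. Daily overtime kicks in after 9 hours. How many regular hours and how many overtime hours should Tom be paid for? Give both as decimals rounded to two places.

Regular 24.93 hours, overtime 4.23 hours

Wed: 5:40 AM–5:04 PM = 11 h 24 min; less 30 min break → 10 h 54 min
Thu: 6:44 AM–6:34 PM = 11 h 50 min; less 30 min break → 11 h 20 min
Fri: 7:21 AM–2:47 PM = 7 h 26 min; less 30 min break → 6 h 56 min
Wed reg 9 h 0 min / OT 1 h 54 min; Thu reg 9 h 0 min / OT 2 h 20 min; Fri reg 6 h 56 min / OT 0 h 0 min.
Totals: regular 24 h 56 min, overtime 4 h 14 min.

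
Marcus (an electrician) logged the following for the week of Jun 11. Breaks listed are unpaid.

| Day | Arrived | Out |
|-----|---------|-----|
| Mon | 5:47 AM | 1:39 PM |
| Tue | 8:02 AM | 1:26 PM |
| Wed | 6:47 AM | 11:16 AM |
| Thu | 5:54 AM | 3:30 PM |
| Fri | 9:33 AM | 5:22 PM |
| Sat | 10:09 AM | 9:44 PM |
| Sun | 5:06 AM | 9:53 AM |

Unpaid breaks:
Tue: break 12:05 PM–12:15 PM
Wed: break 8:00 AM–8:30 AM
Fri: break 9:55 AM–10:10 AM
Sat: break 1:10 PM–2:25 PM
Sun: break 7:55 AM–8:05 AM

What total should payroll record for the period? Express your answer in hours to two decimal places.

49.20 hours

Mon: 5:47 AM–1:39 PM = 7 h 52 min
Tue: 8:02 AM–1:26 PM = 5 h 24 min; less 10 min break → 5 h 14 min
Wed: 6:47 AM–11:16 AM = 4 h 29 min; less 30 min break → 3 h 59 min
Thu: 5:54 AM–3:30 PM = 9 h 36 min
Fri: 9:33 AM–5:22 PM = 7 h 49 min; less 15 min break → 7 h 34 min
Sat: 10:09 AM–9:44 PM = 11 h 35 min; less 75 min break → 10 h 20 min
Sun: 5:06 AM–9:53 AM = 4 h 47 min; less 10 min break → 4 h 37 min
Total: 7 h 52 min + 5 h 14 min + 3 h 59 min + 9 h 36 min + 7 h 34 min + 10 h 20 min + 4 h 37 min = 49 h 12 min.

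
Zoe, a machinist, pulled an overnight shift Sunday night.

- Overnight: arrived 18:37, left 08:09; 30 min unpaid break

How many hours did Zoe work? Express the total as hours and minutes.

Overnight: 18:37 → midnight = 5 h 23 min; midnight → 08:09 = 8 h 9 min; span 13 h 32 min; less 30 min break → 13 h 2 min

13 h 2 min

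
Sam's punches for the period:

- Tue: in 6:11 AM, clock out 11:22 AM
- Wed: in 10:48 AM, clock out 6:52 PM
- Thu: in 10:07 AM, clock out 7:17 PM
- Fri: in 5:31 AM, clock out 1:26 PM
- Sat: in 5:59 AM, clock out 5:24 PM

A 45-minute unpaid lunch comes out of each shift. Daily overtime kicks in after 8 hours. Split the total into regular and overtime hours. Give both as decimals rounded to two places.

Tue: 6:11 AM–11:22 AM = 5 h 11 min; less 45 min break → 4 h 26 min
Wed: 10:48 AM–6:52 PM = 8 h 4 min; less 45 min break → 7 h 19 min
Thu: 10:07 AM–7:17 PM = 9 h 10 min; less 45 min break → 8 h 25 min
Fri: 5:31 AM–1:26 PM = 7 h 55 min; less 45 min break → 7 h 10 min
Sat: 5:59 AM–5:24 PM = 11 h 25 min; less 45 min break → 10 h 40 min
Tue reg 4 h 26 min / OT 0 h 0 min; Wed reg 7 h 19 min / OT 0 h 0 min; Thu reg 8 h 0 min / OT 0 h 25 min; Fri reg 7 h 10 min / OT 0 h 0 min; Sat reg 8 h 0 min / OT 2 h 40 min.
Totals: regular 34 h 55 min, overtime 3 h 5 min.

Regular 34.92 hours, overtime 3.08 hours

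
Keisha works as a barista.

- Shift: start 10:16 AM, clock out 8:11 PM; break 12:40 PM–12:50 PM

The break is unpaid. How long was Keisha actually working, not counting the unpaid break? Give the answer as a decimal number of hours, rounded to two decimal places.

Shift: 10:16 AM–8:11 PM = 9 h 55 min; less 10 min break → 9 h 45 min

9.75 hours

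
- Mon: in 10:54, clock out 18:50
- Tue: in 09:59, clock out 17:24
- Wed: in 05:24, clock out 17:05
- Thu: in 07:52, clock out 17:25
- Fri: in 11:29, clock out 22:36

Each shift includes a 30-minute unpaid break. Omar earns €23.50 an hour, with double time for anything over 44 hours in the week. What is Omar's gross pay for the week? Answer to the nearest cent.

Mon: 10:54–18:50 = 7 h 56 min; less 30 min break → 7 h 26 min
Tue: 09:59–17:24 = 7 h 25 min; less 30 min break → 6 h 55 min
Wed: 05:24–17:05 = 11 h 41 min; less 30 min break → 11 h 11 min
Thu: 07:52–17:25 = 9 h 33 min; less 30 min break → 9 h 3 min
Fri: 11:29–22:36 = 11 h 7 min; less 30 min break → 10 h 37 min
Total worked: 45 h 12 min = 2712 min.
Regular 44 h 0 min = 2640 min at €23.50/h; overtime 1 h 12 min = 72 min at €47.00/h.
Pay = (2640 × €23.50 + 72 × €47.00) ÷ 60 = €1090.40.

€1090.40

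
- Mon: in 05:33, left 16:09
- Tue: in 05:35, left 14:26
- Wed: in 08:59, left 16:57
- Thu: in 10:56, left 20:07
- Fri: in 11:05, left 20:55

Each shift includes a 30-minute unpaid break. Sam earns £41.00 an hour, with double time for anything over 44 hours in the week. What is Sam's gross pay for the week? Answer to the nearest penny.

Mon: 05:33–16:09 = 10 h 36 min; less 30 min break → 10 h 6 min
Tue: 05:35–14:26 = 8 h 51 min; less 30 min break → 8 h 21 min
Wed: 08:59–16:57 = 7 h 58 min; less 30 min break → 7 h 28 min
Thu: 10:56–20:07 = 9 h 11 min; less 30 min break → 8 h 41 min
Fri: 11:05–20:55 = 9 h 50 min; less 30 min break → 9 h 20 min
Total worked: 43 h 56 min = 2636 min.
Regular 43 h 56 min = 2636 min at £41.00/h; overtime 0 h 0 min = 0 min at £82.00/h.
Pay = (2636 × £41.00 + 0 × £82.00) ÷ 60 = £1801.27.

£1801.27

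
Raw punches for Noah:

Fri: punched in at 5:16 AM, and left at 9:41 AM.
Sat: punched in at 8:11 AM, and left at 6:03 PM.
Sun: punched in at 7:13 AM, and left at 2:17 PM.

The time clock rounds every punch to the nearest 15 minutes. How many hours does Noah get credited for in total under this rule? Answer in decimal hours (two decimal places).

21.25 hours

Fri: in 5:16 AM→5:15 AM, out 9:41 AM→9:45 AM; 4 h 30 min
Sat: in 8:11 AM→8:15 AM, out 6:03 PM→6:00 PM; 9 h 45 min
Sun: in 7:13 AM→7:15 AM, out 2:17 PM→2:15 PM; 7 h 0 min
Total credited: 21 h 15 min.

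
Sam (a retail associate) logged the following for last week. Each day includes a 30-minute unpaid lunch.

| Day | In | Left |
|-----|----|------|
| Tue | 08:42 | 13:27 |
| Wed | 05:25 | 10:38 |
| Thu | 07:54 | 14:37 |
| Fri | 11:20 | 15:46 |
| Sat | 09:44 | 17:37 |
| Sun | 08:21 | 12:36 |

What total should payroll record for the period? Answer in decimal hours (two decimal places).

Tue: 08:42–13:27 = 4 h 45 min; less 30 min break → 4 h 15 min
Wed: 05:25–10:38 = 5 h 13 min; less 30 min break → 4 h 43 min
Thu: 07:54–14:37 = 6 h 43 min; less 30 min break → 6 h 13 min
Fri: 11:20–15:46 = 4 h 26 min; less 30 min break → 3 h 56 min
Sat: 09:44–17:37 = 7 h 53 min; less 30 min break → 7 h 23 min
Sun: 08:21–12:36 = 4 h 15 min; less 30 min break → 3 h 45 min
Total: 4 h 15 min + 4 h 43 min + 6 h 13 min + 3 h 56 min + 7 h 23 min + 3 h 45 min = 30 h 15 min.

30.25 hours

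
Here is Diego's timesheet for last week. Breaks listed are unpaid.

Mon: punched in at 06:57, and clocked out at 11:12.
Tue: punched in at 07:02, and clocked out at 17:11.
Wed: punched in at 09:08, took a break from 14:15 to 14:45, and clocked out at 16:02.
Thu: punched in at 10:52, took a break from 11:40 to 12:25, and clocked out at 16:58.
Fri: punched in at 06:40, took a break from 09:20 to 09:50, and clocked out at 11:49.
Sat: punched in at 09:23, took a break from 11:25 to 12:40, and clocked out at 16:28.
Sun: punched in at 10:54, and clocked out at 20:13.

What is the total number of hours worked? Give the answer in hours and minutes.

45 h 57 min

Mon: 06:57–11:12 = 4 h 15 min
Tue: 07:02–17:11 = 10 h 9 min
Wed: 09:08–16:02 = 6 h 54 min; less 30 min break → 6 h 24 min
Thu: 10:52–16:58 = 6 h 6 min; less 45 min break → 5 h 21 min
Fri: 06:40–11:49 = 5 h 9 min; less 30 min break → 4 h 39 min
Sat: 09:23–16:28 = 7 h 5 min; less 75 min break → 5 h 50 min
Sun: 10:54–20:13 = 9 h 19 min
Total: 4 h 15 min + 10 h 9 min + 6 h 24 min + 5 h 21 min + 4 h 39 min + 5 h 50 min + 9 h 19 min = 45 h 57 min.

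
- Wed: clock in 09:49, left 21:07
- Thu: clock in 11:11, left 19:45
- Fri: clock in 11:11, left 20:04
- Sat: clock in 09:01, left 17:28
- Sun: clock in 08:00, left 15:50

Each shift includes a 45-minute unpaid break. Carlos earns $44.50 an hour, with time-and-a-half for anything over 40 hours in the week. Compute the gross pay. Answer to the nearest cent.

$1865.66

Wed: 09:49–21:07 = 11 h 18 min; less 45 min break → 10 h 33 min
Thu: 11:11–19:45 = 8 h 34 min; less 45 min break → 7 h 49 min
Fri: 11:11–20:04 = 8 h 53 min; less 45 min break → 8 h 8 min
Sat: 09:01–17:28 = 8 h 27 min; less 45 min break → 7 h 42 min
Sun: 08:00–15:50 = 7 h 50 min; less 45 min break → 7 h 5 min
Total worked: 41 h 17 min = 2477 min.
Regular 40 h 0 min = 2400 min at $44.50/h; overtime 1 h 17 min = 77 min at $66.75/h.
Pay = (2400 × $44.50 + 77 × $66.75) ÷ 60 = $1865.66.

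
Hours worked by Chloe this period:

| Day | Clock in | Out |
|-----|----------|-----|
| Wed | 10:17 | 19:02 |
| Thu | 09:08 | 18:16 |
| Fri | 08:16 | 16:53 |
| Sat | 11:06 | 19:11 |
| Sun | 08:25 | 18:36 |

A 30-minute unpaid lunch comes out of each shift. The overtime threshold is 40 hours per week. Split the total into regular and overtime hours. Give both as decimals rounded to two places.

Wed: 10:17–19:02 = 8 h 45 min; less 30 min break → 8 h 15 min
Thu: 09:08–18:16 = 9 h 8 min; less 30 min break → 8 h 38 min
Fri: 08:16–16:53 = 8 h 37 min; less 30 min break → 8 h 7 min
Sat: 11:06–19:11 = 8 h 5 min; less 30 min break → 7 h 35 min
Sun: 08:25–18:36 = 10 h 11 min; less 30 min break → 9 h 41 min
Total worked: 42 h 16 min = 42.27 h.
Threshold 40 h → overtime 2 h 16 min, regular 40 h 0 min.

Regular 40.00 hours, overtime 2.27 hours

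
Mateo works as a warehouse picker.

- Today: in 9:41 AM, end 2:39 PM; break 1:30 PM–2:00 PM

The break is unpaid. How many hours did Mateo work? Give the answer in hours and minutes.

4 h 28 min

Today: 9:41 AM–2:39 PM = 4 h 58 min; less 30 min break → 4 h 28 min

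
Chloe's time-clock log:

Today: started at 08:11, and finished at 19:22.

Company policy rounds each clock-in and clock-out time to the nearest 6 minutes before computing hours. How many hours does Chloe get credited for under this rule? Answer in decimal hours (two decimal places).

Today: in 08:11→08:12, out 19:22→19:24; 11 h 12 min

11.20 hours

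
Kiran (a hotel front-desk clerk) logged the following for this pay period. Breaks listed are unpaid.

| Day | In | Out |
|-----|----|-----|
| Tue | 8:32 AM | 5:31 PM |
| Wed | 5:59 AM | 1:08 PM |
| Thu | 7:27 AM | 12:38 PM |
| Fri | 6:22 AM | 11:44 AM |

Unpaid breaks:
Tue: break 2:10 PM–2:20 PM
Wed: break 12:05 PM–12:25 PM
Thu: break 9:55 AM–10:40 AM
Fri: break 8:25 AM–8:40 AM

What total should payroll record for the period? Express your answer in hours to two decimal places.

Tue: 8:32 AM–5:31 PM = 8 h 59 min; less 10 min break → 8 h 49 min
Wed: 5:59 AM–1:08 PM = 7 h 9 min; less 20 min break → 6 h 49 min
Thu: 7:27 AM–12:38 PM = 5 h 11 min; less 45 min break → 4 h 26 min
Fri: 6:22 AM–11:44 AM = 5 h 22 min; less 15 min break → 5 h 7 min
Total: 8 h 49 min + 6 h 49 min + 4 h 26 min + 5 h 7 min = 25 h 11 min.

25.18 hours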